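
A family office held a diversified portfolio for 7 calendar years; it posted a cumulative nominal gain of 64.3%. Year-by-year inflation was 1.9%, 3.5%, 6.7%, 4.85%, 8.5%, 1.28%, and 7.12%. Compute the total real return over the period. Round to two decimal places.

Cumulative inflation factor: 1.019 × 1.035 × 1.067 × 1.0485 × 1.085 × 1.0128 × 1.0712 ≈ 1.38890.
Nominal growth factor: 1.64300. Real growth factor = 1.64300 / 1.38890 ≈ 1.18295.
Total real return ≈ 18.2949%.

18.29%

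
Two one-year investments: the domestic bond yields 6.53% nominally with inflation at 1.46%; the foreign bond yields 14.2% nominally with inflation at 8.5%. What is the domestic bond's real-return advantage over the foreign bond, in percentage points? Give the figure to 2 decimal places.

The domestic bond real return: 1.0653/1.0146 − 1 = 4.997%.
The foreign bond real return: 1.142/1.085 − 1 = 5.253%.
Difference: 4.997 − 5.253 = -0.256 pp.

-0.26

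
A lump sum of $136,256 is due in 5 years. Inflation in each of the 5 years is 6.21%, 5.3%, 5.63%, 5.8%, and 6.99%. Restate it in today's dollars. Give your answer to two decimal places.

$101,893.32

Price-level factor over 5 years: 1.0621 × 1.053 × 1.0563 × 1.058 × 1.0699 ≈ 1.3372417124.
Purchasing power today: $136,256 divided by that factor.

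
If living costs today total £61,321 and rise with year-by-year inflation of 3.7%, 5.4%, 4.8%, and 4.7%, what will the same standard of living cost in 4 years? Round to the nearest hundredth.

Cumulative price-level factor: 1.037 × 1.054 × 1.048 × 1.047 ≈ 1.1992986135.
Multiplying £61,321 by the price-level factor gives the future nominal sum.

£73,542.19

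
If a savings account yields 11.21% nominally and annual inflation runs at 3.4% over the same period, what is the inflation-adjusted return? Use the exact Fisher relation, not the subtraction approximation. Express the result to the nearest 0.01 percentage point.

7.55%

Real return via the Fisher equation: (1 + 11.21%)/(1 + 3.4%) − 1 = 1.1121/1.034 − 1 ≈ 0.07553.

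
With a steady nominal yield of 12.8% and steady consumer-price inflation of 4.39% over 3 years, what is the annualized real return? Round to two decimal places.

With constant rates the annual real return is the same each year: (1+12.8%)/(1+4.39%) − 1 = 0.08056.

8.06%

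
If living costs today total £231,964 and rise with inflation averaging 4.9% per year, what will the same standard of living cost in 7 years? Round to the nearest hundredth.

Cumulative price-level factor: (1+4.9%)^7 ≈ 1.3977465126.
Multiplying £231,964 by the price-level factor gives the future nominal sum.

£324,226.87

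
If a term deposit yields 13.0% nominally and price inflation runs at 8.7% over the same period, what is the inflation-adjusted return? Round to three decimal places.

Real return via the Fisher equation: (1 + 13.0%)/(1 + 8.7%) − 1 = 1.130/1.087 − 1 ≈ 0.03956.

3.956%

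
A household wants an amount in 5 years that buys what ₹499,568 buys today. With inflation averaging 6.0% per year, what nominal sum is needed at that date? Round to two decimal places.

₹668,534.68

Cumulative price-level factor: (1+6.0%)^5 = 1.3382255776.
Multiplying ₹499,568 by the price-level factor gives the future nominal sum.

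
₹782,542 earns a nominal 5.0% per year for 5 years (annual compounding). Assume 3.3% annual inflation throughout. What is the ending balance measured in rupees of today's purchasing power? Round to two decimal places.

Nominal value at maturity: ₹782,542 × (1 + 5.0%)^5 ≈ ₹998,743.93.
Price-level factor over 5 years: (1 + 3.3%)^5 ≈ 1.1762553387.
Dividing the nominal maturity value by the price-level factor gives the value in today's money.

₹849,087.69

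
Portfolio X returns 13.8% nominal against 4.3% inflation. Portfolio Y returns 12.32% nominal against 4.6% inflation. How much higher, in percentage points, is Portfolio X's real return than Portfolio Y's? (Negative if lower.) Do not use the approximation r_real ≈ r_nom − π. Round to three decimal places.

1.728

Portfolio X real return: 1.138/1.043 − 1 = 9.1083%.
Portfolio Y real return: 1.1232/1.046 − 1 = 7.3805%.
Difference: 9.1083 − 7.3805 = 1.7278 pp.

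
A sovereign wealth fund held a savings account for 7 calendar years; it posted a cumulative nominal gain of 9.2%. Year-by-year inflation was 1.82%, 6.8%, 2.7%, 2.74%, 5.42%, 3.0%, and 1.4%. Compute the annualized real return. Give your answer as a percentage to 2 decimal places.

-2.06%

Cumulative inflation factor: 1.0182 × 1.068 × 1.027 × 1.0274 × 1.0542 × 1.030 × 1.014 ≈ 1.26332.
Nominal growth factor: 1.09200. Real growth factor = 1.09200 / 1.26332 ≈ 0.86439.
Annualized: 0.86439^(1/7) − 1 ≈ -0.02060.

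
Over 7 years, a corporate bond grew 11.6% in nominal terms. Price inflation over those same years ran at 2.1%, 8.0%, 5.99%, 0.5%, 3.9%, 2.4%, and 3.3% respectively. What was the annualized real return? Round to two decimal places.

-2.06%

Cumulative inflation factor: 1.021 × 1.080 × 1.0599 × 1.005 × 1.039 × 1.024 × 1.033 ≈ 1.29091.
Nominal growth factor: 1.11600. Real growth factor = 1.11600 / 1.29091 ≈ 0.86451.
Annualized: 0.86451^(1/7) − 1 ≈ -0.02058.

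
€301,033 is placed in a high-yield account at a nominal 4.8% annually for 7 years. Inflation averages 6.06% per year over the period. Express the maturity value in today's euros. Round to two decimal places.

Nominal value at maturity: €301,033 × (1 + 4.8%)^7 ≈ €417,968.05.
Price-level factor over 7 years: (1 + 6.06%)^7 ≈ 1.5095981658.
Dividing the nominal maturity value by the price-level factor gives the value in today's money.

€276,873.71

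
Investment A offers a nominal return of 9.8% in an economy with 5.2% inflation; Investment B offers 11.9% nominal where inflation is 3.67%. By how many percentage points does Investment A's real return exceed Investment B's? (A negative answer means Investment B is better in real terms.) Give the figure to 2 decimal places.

-3.57

Investment A real return: 1.098/1.052 − 1 = 4.373%.
Investment B real return: 1.119/1.0367 − 1 = 7.939%.
Difference: 4.373 − 7.939 = -3.566 pp.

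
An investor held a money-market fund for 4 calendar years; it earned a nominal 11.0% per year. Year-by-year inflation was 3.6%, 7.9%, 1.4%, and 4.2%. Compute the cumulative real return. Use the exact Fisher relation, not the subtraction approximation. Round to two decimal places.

28.53%

Cumulative inflation factor: 1.036 × 1.079 × 1.014 × 1.042 ≈ 1.18110.
Nominal growth factor: 1.51807. Real growth factor = 1.51807 / 1.18110 ≈ 1.28530.
Total real return ≈ 28.5302%.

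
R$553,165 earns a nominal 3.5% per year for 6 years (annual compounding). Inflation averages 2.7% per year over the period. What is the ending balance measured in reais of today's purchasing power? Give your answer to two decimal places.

R$579,527.61

Nominal value at maturity: R$553,165 × (1 + 3.5%)^6 ≈ R$679,981.02.
Price-level factor over 6 years: (1 + 2.7%)^6 ≈ 1.1733367181.
Dividing the nominal maturity value by the price-level factor gives the value in today's money.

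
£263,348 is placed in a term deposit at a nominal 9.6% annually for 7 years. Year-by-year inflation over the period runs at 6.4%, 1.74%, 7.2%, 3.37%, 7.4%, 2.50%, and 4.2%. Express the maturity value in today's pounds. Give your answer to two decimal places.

Nominal value at maturity: £263,348 × (1 + 9.6%)^7 ≈ £500,269.36.
Price-level factor over 7 years: 1.064 × 1.0174 × 1.072 × 1.0337 × 1.074 × 1.0250 × 1.042 ≈ 1.3760003001.
Dividing the nominal maturity value by the price-level factor gives the value in today's money.

£363,567.77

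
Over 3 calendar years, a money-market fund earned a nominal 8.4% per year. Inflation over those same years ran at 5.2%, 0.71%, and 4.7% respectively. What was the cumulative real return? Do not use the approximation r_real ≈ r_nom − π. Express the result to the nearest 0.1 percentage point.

14.8%

Cumulative inflation factor: 1.052 × 1.0071 × 1.047 ≈ 1.10926.
Nominal growth factor: 1.27376. Real growth factor = 1.27376 / 1.10926 ≈ 1.14829.
Total real return ≈ 14.8293%.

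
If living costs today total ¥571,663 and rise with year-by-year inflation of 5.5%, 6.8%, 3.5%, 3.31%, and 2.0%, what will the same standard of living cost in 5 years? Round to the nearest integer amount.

¥702,501

Cumulative price-level factor: 1.055 × 1.068 × 1.035 × 1.0331 × 1.020 ≈ 1.2288718487.
Multiplying ¥571,663 by the price-level factor gives the future nominal sum.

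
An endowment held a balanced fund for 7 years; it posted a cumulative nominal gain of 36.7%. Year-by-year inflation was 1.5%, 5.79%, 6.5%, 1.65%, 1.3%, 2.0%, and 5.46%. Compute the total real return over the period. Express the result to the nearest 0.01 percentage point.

Cumulative inflation factor: 1.015 × 1.0579 × 1.065 × 1.0165 × 1.013 × 1.020 × 1.0546 ≈ 1.26667.
Nominal growth factor: 1.36700. Real growth factor = 1.36700 / 1.26667 ≈ 1.07920.
Total real return ≈ 7.9204%.

7.92%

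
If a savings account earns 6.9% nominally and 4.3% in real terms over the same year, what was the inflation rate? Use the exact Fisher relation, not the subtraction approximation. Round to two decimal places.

2.49%

From (1+r_nom) = (1+r_real)(1+π), we get 1+π = (1 + 6.9%)/(1 + 4.3%) = 1.069/1.043 ≈ 1.02493.
So π ≈ 2.4928%.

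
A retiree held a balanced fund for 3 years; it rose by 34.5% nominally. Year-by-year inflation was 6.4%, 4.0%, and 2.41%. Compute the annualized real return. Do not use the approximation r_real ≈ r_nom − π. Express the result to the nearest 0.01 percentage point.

5.88%

Cumulative inflation factor: 1.064 × 1.040 × 1.0241 ≈ 1.13323.
Nominal growth factor: 1.34500. Real growth factor = 1.34500 / 1.13323 ≈ 1.18687.
Annualized: 1.18687^(1/3) − 1 ≈ 0.05877.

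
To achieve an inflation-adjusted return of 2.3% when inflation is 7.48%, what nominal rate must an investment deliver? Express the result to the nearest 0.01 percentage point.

By the Fisher equation, 1 + r_nom = (1 + 2.3%)(1 + 7.48%) = 1.023 × 1.0748 = 1.0995204.
So r_nom = 9.95204%.

9.95%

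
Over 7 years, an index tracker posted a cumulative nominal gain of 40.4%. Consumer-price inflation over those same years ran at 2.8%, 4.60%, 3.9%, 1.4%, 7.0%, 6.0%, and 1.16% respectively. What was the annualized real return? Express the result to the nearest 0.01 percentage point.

1.11%

Cumulative inflation factor: 1.028 × 1.0460 × 1.039 × 1.014 × 1.070 × 1.060 × 1.0116 ≈ 1.29980.
Nominal growth factor: 1.40400. Real growth factor = 1.40400 / 1.29980 ≈ 1.08017.
Annualized: 1.08017^(1/7) − 1 ≈ 0.01108.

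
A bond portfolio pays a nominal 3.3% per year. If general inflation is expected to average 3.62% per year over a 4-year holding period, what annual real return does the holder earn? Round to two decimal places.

-0.31%

With constant rates the annual real return is the same each year: (1+3.3%)/(1+3.62%) − 1 = -0.00309.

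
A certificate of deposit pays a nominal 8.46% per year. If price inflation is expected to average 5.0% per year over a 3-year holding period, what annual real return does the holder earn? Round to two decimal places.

With constant rates the annual real return is the same each year: (1+8.46%)/(1+5.0%) − 1 = 0.03295.

3.30%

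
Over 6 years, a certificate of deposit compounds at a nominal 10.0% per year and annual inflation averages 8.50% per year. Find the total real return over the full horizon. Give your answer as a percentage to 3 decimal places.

8.587%

The annual real rate is (1+10.0%)/(1+8.50%) − 1 = 1.3825%.
Compounded over 6 years: (1 + 0.013825)^6 − 1 ≈ 0.08587.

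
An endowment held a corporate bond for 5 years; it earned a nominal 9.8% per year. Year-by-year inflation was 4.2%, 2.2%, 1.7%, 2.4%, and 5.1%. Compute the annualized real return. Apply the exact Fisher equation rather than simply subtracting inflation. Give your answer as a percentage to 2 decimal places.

6.49%

Cumulative inflation factor: 1.042 × 1.022 × 1.017 × 1.024 × 1.051 ≈ 1.16558.
Nominal growth factor: 1.59592. Real growth factor = 1.59592 / 1.16558 ≈ 1.36921.
Annualized: 1.36921^(1/5) − 1 ≈ 0.06486.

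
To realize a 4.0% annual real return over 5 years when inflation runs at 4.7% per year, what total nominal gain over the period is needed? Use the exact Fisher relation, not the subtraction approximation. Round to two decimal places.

53.07%

Required annual nominal rate: (1+4.0%)(1+4.7%) − 1 = 8.888%.
Cumulative over 5 years: (1 + 0.08888)^5 − 1 ≈ 0.53074.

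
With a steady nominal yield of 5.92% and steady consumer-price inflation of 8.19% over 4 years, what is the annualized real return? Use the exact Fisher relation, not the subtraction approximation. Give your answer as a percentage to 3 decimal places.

With constant rates the annual real return is the same each year: (1+5.92%)/(1+8.19%) − 1 = -0.02098.

-2.098%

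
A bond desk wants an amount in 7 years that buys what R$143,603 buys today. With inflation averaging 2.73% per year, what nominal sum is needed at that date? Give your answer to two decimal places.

Cumulative price-level factor: (1+2.73%)^7 ≈ 1.2074829769.
Multiplying R$143,603 by the price-level factor gives the future nominal sum.

R$173,398.18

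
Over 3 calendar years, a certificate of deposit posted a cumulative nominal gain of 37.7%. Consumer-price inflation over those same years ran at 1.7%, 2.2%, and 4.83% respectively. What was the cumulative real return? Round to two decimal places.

Cumulative inflation factor: 1.017 × 1.022 × 1.0483 ≈ 1.08958.
Nominal growth factor: 1.37700. Real growth factor = 1.37700 / 1.08958 ≈ 1.26379.
Total real return ≈ 26.3795%.

26.38%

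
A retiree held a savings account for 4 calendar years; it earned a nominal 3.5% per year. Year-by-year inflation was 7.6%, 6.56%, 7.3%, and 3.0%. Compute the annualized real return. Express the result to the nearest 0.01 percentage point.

Cumulative inflation factor: 1.076 × 1.0656 × 1.073 × 1.030 ≈ 1.26719.
Nominal growth factor: 1.14752. Real growth factor = 1.14752 / 1.26719 ≈ 0.90556.
Annualized: 0.90556^(1/4) − 1 ≈ -0.02450.

-2.45%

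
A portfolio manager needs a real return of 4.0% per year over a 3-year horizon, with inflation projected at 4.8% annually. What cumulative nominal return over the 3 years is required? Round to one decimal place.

29.5%

Required annual nominal rate: (1+4.0%)(1+4.8%) − 1 = 8.992%.
Cumulative over 3 years: (1 + 0.08992)^3 − 1 ≈ 0.29474.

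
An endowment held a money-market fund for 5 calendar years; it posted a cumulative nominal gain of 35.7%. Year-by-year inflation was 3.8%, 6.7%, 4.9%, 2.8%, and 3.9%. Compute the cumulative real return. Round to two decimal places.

Cumulative inflation factor: 1.038 × 1.067 × 1.049 × 1.028 × 1.039 ≈ 1.24093.
Nominal growth factor: 1.35700. Real growth factor = 1.35700 / 1.24093 ≈ 1.09354.
Total real return ≈ 9.3538%.

9.35%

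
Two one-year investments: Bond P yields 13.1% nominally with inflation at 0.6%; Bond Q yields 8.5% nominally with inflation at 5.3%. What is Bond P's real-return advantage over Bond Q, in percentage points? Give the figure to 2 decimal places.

9.39

Bond P real return: 1.131/1.006 − 1 = 12.425%.
Bond Q real return: 1.085/1.053 − 1 = 3.039%.
Difference: 12.425 − 3.039 = 9.386 pp.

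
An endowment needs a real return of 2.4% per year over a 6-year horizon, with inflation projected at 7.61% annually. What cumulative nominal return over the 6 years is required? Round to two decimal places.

79.03%

Required annual nominal rate: (1+2.4%)(1+7.61%) − 1 = 10.19264%.
Cumulative over 6 years: (1 + 0.1019264)^6 − 1 ≈ 0.79026.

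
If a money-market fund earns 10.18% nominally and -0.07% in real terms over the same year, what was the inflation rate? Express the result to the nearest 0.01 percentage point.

From (1+r_nom) = (1+r_real)(1+π), we get 1+π = (1 + 10.18%)/(1 − 0.07%) = 1.1018/0.9993 ≈ 1.10257.
So π ≈ 10.2572%.

10.26%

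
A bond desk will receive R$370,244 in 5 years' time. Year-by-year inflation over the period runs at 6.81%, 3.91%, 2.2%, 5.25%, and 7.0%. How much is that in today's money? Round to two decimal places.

Price-level factor over 5 years: 1.0681 × 1.0391 × 1.022 × 1.0525 × 1.070 ≈ 1.2773974295.
Purchasing power today: R$370,244 divided by that factor.

R$289,842.45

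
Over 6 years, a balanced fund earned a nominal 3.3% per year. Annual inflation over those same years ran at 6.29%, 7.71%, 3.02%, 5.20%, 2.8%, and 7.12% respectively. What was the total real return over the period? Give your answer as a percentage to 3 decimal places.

-11.069%

Cumulative inflation factor: 1.0629 × 1.0771 × 1.0302 × 1.0520 × 1.028 × 1.0712 ≈ 1.36631.
Nominal growth factor: 1.21507. Real growth factor = 1.21507 / 1.36631 ≈ 0.88931.
Total real return ≈ -11.0691%.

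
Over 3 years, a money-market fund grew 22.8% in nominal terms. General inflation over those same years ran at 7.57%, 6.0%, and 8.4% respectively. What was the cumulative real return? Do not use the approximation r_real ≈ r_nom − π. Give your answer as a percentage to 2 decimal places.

Cumulative inflation factor: 1.0757 × 1.060 × 1.084 ≈ 1.23602.
Nominal growth factor: 1.22800. Real growth factor = 1.22800 / 1.23602 ≈ 0.99351.
Total real return ≈ -0.6490%.

-0.65%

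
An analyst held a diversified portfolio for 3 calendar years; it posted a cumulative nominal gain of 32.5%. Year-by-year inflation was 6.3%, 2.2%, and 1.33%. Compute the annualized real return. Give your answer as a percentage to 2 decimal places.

Cumulative inflation factor: 1.063 × 1.022 × 1.0133 ≈ 1.10083.
Nominal growth factor: 1.32500. Real growth factor = 1.32500 / 1.10083 ≈ 1.20363.
Annualized: 1.20363^(1/3) − 1 ≈ 0.06373.

6.37%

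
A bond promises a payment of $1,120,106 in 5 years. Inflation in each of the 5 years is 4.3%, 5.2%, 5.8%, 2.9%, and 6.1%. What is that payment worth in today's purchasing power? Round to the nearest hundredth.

$883,776.91

Price-level factor over 5 years: 1.043 × 1.052 × 1.058 × 1.029 × 1.061 ≈ 1.2674080890.
Purchasing power today: $1,120,106 divided by that factor.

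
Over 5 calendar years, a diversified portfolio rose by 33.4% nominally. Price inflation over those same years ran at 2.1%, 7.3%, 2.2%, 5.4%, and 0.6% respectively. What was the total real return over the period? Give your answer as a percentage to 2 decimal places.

Cumulative inflation factor: 1.021 × 1.073 × 1.022 × 1.054 × 1.006 ≈ 1.18718.
Nominal growth factor: 1.33400. Real growth factor = 1.33400 / 1.18718 ≈ 1.12368.
Total real return ≈ 12.3675%.

12.37%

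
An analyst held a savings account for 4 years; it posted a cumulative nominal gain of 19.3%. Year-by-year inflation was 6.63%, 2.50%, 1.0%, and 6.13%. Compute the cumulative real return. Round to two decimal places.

Cumulative inflation factor: 1.0663 × 1.0250 × 1.010 × 1.0613 ≈ 1.17156.
Nominal growth factor: 1.19300. Real growth factor = 1.19300 / 1.17156 ≈ 1.01830.
Total real return ≈ 1.8304%.

1.83%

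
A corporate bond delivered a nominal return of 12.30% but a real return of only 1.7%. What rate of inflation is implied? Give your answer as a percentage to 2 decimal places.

From (1+r_nom) = (1+r_real)(1+π), we get 1+π = (1 + 12.30%)/(1 + 1.7%) = 1.1230/1.017 ≈ 1.10423.
So π ≈ 10.4228%.

10.42%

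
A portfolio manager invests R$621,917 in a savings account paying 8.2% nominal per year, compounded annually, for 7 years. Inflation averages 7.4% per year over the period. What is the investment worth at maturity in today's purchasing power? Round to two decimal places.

R$655,078.41

Nominal value at maturity: R$621,917 × (1 + 8.2%)^7 ≈ R$1,079,750.10.
Price-level factor over 7 years: (1 + 7.4%)^7 ≈ 1.6482761309.
The maturity value deflated by that factor is the answer in today's purchasing power.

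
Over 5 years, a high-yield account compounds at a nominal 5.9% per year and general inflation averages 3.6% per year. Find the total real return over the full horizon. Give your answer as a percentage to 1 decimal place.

11.6%

The annual real rate is (1+5.9%)/(1+3.6%) − 1 = 2.2201%.
Compounded over 5 years: (1 + 0.022201)^5 − 1 ≈ 0.11604.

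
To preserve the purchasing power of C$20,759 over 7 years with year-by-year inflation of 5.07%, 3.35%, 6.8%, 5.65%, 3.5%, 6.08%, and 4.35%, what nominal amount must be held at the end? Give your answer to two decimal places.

C$29,140.88

Cumulative price-level factor: 1.0507 × 1.0335 × 1.068 × 1.0565 × 1.035 × 1.0608 × 1.0435 ≈ 1.4037710495.
The nominal amount required is C$20,759 scaled up by that factor.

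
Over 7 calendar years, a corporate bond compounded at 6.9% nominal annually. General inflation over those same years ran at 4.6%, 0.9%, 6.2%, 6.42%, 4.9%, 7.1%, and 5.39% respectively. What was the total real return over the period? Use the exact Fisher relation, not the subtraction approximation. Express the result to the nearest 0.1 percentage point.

13.0%

Cumulative inflation factor: 1.046 × 1.009 × 1.062 × 1.0642 × 1.049 × 1.071 × 1.0539 ≈ 1.41233.
Nominal growth factor: 1.59531. Real growth factor = 1.59531 / 1.41233 ≈ 1.12956.
Total real return ≈ 12.9559%.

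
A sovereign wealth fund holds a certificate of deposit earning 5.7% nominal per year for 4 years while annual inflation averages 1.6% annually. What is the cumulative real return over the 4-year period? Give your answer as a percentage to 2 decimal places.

17.15%

The annual real rate is (1+5.7%)/(1+1.6%) − 1 = 4.0354%.
Compounded over 4 years: (1 + 0.040354)^4 − 1 ≈ 0.17145.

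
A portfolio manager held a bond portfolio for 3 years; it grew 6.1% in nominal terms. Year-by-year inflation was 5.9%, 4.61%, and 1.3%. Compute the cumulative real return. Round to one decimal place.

Cumulative inflation factor: 1.059 × 1.0461 × 1.013 ≈ 1.12222.
Nominal growth factor: 1.06100. Real growth factor = 1.06100 / 1.12222 ≈ 0.94545.
Total real return ≈ -5.4554%.

-5.5%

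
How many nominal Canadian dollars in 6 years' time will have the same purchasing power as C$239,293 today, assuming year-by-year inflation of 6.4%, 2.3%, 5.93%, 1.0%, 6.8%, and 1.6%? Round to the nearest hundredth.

Cumulative price-level factor: 1.064 × 1.023 × 1.0593 × 1.010 × 1.068 × 1.016 ≈ 1.2636376825.
The nominal amount required is C$239,293 scaled up by that factor.

C$302,379.65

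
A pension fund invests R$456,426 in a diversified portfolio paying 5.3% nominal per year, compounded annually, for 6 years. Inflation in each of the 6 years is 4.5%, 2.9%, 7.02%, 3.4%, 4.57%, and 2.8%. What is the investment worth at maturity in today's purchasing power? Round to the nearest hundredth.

Nominal value at maturity: R$456,426 × (1 + 5.3%)^6 ≈ R$622,215.18.
Price-level factor over 6 years: 1.045 × 1.029 × 1.0702 × 1.034 × 1.0457 × 1.028 ≈ 1.2791379186.
The maturity value deflated by that factor is the answer in today's purchasing power.

R$486,433.22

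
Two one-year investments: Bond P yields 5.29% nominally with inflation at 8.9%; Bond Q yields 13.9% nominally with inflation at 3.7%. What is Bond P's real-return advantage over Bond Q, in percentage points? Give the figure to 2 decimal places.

Bond P real return: 1.0529/1.089 − 1 = -3.315%.
Bond Q real return: 1.139/1.037 − 1 = 9.836%.
Difference: -3.315 − 9.836 = -13.151 pp.

-13.15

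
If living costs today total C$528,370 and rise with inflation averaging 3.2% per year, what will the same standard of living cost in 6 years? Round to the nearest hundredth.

C$638,287.49

Cumulative price-level factor: (1+3.2%)^6 ≈ 1.2080312910.
Multiplying C$528,370 by the price-level factor gives the future nominal sum.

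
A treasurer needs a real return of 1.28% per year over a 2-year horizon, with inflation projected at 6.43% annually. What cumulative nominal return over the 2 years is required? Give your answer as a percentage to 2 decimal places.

16.19%

Required annual nominal rate: (1+1.28%)(1+6.43%) − 1 = 7.792304%.
Cumulative over 2 years: (1 + 0.07792304)^2 − 1 ≈ 0.16192.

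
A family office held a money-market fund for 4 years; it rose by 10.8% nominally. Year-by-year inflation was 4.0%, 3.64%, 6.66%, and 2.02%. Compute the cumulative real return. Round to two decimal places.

Cumulative inflation factor: 1.040 × 1.0364 × 1.0666 × 1.0202 ≈ 1.17286.
Nominal growth factor: 1.10800. Real growth factor = 1.10800 / 1.17286 ≈ 0.94470.
Total real return ≈ -5.5304%.

-5.53%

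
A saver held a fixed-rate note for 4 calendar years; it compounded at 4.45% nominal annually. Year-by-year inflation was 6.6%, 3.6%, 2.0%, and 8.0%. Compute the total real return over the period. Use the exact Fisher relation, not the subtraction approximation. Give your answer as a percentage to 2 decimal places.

-2.17%

Cumulative inflation factor: 1.066 × 1.036 × 1.020 × 1.080 ≈ 1.21658.
Nominal growth factor: 1.19024. Real growth factor = 1.19024 / 1.21658 ≈ 0.97835.
Total real return ≈ -2.1653%.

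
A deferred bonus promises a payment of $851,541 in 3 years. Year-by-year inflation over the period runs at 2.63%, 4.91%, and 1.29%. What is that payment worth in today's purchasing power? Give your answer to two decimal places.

Price-level factor over 3 years: 1.0263 × 1.0491 × 1.0129 ≈ 1.0905806482.
Purchasing power today: $851,541 divided by that factor.

$780,814.33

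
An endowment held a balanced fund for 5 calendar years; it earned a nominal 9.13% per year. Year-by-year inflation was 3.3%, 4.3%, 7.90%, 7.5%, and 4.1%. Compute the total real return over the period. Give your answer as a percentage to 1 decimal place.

19.0%

Cumulative inflation factor: 1.033 × 1.043 × 1.0790 × 1.075 × 1.041 ≈ 1.30096.
Nominal growth factor: 1.54782. Real growth factor = 1.54782 / 1.30096 ≈ 1.18975.
Total real return ≈ 18.9749%.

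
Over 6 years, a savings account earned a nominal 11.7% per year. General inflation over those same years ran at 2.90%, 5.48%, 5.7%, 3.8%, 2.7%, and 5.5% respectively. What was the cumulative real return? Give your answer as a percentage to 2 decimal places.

50.54%

Cumulative inflation factor: 1.0290 × 1.0548 × 1.057 × 1.038 × 1.027 × 1.055 ≈ 1.29027.
Nominal growth factor: 1.94231. Real growth factor = 1.94231 / 1.29027 ≈ 1.50535.
Total real return ≈ 50.5353%.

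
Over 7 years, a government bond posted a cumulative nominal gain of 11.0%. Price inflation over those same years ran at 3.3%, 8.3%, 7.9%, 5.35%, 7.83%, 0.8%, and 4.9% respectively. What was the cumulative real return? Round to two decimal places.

Cumulative inflation factor: 1.033 × 1.083 × 1.079 × 1.0535 × 1.0783 × 1.008 × 1.049 ≈ 1.44997.
Nominal growth factor: 1.11000. Real growth factor = 1.11000 / 1.44997 ≈ 0.76553.
Total real return ≈ -23.4469%.

-23.45%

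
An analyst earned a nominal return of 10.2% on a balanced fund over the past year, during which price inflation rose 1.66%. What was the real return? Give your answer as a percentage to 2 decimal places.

8.40%

Real return via the Fisher equation: (1 + 10.2%)/(1 + 1.66%) − 1 = 1.102/1.0166 − 1 ≈ 0.08401.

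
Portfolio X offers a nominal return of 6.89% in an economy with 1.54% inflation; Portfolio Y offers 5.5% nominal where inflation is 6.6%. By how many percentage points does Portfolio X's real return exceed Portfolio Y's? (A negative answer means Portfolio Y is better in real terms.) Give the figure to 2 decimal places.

Portfolio X real return: 1.0689/1.0154 − 1 = 5.269%.
Portfolio Y real return: 1.055/1.066 − 1 = -1.032%.
Difference: 5.269 − (-1.032) = 6.301 pp.

6.30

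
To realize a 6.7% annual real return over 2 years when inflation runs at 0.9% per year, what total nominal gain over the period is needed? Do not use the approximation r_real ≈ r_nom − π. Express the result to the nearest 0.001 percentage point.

Required annual nominal rate: (1+6.7%)(1+0.9%) − 1 = 7.6603%.
Cumulative over 2 years: (1 + 0.076603)^2 − 1 ≈ 0.15907.

15.907%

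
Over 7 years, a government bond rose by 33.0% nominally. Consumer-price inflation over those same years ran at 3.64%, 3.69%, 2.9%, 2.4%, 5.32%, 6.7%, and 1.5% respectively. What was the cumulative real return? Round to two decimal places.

2.97%

Cumulative inflation factor: 1.0364 × 1.0369 × 1.029 × 1.024 × 1.0532 × 1.067 × 1.015 ≈ 1.29158.
Nominal growth factor: 1.33000. Real growth factor = 1.33000 / 1.29158 ≈ 1.02975.
Total real return ≈ 2.9747%.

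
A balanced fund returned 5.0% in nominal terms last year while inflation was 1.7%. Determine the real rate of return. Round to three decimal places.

3.245%

Real return via the Fisher equation: (1 + 5.0%)/(1 + 1.7%) − 1 = 1.050/1.017 − 1 ≈ 0.03245.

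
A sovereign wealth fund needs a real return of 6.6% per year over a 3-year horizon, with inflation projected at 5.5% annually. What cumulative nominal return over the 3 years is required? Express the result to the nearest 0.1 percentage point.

Required annual nominal rate: (1+6.6%)(1+5.5%) − 1 = 12.463%.
Cumulative over 3 years: (1 + 0.12463)^3 − 1 ≈ 0.42242.

42.2%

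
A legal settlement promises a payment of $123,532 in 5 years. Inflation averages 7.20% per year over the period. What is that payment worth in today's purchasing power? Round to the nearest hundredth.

$87,258.06

Price-level factor over 5 years: (1 + 7.20%)^5 ≈ 1.4157087842.
Purchasing power today: $123,532 divided by that factor.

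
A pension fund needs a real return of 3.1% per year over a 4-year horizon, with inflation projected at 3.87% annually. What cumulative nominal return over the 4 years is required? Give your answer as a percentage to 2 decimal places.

31.52%

Required annual nominal rate: (1+3.1%)(1+3.87%) − 1 = 7.08997%.
Cumulative over 4 years: (1 + 0.0708997)^4 − 1 ≈ 0.31521.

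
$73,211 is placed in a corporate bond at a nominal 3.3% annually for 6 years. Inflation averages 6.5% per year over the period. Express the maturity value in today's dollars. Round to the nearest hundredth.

$60,965.01

Nominal value at maturity: $73,211 × (1 + 3.3%)^6 ≈ $88,956.62.
Price-level factor over 6 years: (1 + 6.5%)^6 ≈ 1.4591422965.
Dividing the nominal maturity value by the price-level factor gives the value in today's money.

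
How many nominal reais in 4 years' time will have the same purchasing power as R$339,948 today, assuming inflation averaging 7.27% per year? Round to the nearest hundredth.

R$450,117.20

Cumulative price-level factor: (1+7.27%)^4 ≈ 1.3240766366.
The nominal amount required is R$339,948 scaled up by that factor.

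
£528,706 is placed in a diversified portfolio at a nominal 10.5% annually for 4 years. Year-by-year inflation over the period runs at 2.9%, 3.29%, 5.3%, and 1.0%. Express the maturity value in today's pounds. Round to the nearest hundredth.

£697,332.58

Nominal value at maturity: £528,706 × (1 + 10.5%)^4 ≈ £788,248.86.
Price-level factor over 4 years: 1.029 × 1.0329 × 1.053 × 1.010 ≈ 1.1303772210.
Dividing the nominal maturity value by the price-level factor gives the value in today's money.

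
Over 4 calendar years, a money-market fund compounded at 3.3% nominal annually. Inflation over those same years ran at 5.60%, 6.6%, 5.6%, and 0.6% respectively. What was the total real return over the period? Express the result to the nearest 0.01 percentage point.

-4.78%

Cumulative inflation factor: 1.0560 × 1.066 × 1.056 × 1.006 ≈ 1.19587.
Nominal growth factor: 1.13868. Real growth factor = 1.13868 / 1.19587 ≈ 0.95218.
Total real return ≈ -4.7822%.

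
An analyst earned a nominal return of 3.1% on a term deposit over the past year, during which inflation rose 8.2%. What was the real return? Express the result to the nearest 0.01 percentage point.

Real return via the Fisher equation: (1 + 3.1%)/(1 + 8.2%) − 1 = 1.031/1.082 − 1 ≈ -0.04713.

-4.71%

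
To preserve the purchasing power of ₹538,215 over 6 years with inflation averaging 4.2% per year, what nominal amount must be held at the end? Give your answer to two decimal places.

₹688,909.40

Cumulative price-level factor: (1+4.2%)^6 ≈ 1.2799892251.
The nominal amount required is ₹538,215 scaled up by that factor.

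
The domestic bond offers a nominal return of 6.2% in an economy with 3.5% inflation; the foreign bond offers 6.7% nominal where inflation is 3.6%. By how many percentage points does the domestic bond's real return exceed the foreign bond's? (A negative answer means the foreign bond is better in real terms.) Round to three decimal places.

-0.384

The domestic bond real return: 1.062/1.035 − 1 = 2.6087%.
The foreign bond real return: 1.067/1.036 − 1 = 2.9923%.
Difference: 2.6087 − 2.9923 = -0.3836 pp.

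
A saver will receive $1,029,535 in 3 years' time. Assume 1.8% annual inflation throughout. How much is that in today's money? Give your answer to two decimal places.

$975,883.06

Price-level factor over 3 years: (1 + 1.8%)^3 = 1.054977832.
Purchasing power today: $1,029,535 divided by that factor.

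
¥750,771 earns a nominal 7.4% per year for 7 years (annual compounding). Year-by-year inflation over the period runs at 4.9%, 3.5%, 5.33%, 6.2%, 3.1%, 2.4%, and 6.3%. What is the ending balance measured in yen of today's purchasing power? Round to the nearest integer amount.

¥907,932

Nominal value at maturity: ¥750,771 × (1 + 7.4%)^7 ≈ ¥1,237,478.
Price-level factor over 7 years: 1.049 × 1.035 × 1.0533 × 1.062 × 1.031 × 1.024 × 1.063 ≈ 1.3629638130.
The maturity value deflated by that factor is the answer in today's purchasing power.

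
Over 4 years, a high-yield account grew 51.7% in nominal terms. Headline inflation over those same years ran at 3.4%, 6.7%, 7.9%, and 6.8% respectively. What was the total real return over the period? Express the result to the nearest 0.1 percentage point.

19.3%

Cumulative inflation factor: 1.034 × 1.067 × 1.079 × 1.068 ≈ 1.27139.
Nominal growth factor: 1.51700. Real growth factor = 1.51700 / 1.27139 ≈ 1.19319.
Total real return ≈ 19.3185%.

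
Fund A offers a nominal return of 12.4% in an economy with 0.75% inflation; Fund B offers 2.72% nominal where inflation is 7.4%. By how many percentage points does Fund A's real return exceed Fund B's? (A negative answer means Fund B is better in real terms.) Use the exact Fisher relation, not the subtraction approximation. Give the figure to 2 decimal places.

15.92

Fund A real return: 1.124/1.0075 − 1 = 11.563%.
Fund B real return: 1.0272/1.074 − 1 = -4.358%.
Difference: 11.563 − (-4.358) = 15.921 pp.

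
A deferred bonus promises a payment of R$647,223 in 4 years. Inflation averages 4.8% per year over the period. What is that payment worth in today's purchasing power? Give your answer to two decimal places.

Price-level factor over 4 years: (1 + 4.8%)^4 ≈ 1.2062716764.
Purchasing power today: R$647,223 divided by that factor.

R$536,548.29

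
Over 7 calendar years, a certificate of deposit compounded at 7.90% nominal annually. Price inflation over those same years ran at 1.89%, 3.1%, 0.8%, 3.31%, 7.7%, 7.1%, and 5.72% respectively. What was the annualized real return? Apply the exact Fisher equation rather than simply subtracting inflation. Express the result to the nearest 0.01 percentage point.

Cumulative inflation factor: 1.0189 × 1.031 × 1.008 × 1.0331 × 1.077 × 1.071 × 1.0572 ≈ 1.33400.
Nominal growth factor: 1.70275. Real growth factor = 1.70275 / 1.33400 ≈ 1.27642.
Annualized: 1.27642^(1/7) − 1 ≈ 0.03548.

3.55%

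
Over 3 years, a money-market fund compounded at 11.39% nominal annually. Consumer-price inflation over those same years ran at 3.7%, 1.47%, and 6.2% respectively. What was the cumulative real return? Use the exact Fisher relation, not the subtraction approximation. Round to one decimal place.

23.7%

Cumulative inflation factor: 1.037 × 1.0147 × 1.062 ≈ 1.11748.
Nominal growth factor: 1.38210. Real growth factor = 1.38210 / 1.11748 ≈ 1.23679.
Total real return ≈ 23.6795%.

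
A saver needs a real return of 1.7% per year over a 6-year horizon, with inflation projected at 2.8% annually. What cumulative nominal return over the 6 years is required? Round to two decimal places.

30.58%

Required annual nominal rate: (1+1.7%)(1+2.8%) − 1 = 4.5476%.
Cumulative over 6 years: (1 + 0.045476)^6 − 1 ≈ 0.30582.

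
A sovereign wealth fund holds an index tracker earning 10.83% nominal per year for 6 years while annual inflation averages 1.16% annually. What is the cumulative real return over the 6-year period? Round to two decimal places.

72.94%

The annual real rate is (1+10.83%)/(1+1.16%) − 1 = 9.5591%.
Compounded over 6 years: (1 + 0.095591)^6 − 1 ≈ 0.72938.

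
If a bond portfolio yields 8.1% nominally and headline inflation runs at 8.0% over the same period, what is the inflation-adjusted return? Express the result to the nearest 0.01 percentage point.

Real return via the Fisher equation: (1 + 8.1%)/(1 + 8.0%) − 1 = 1.081/1.080 − 1 ≈ 0.00093.

0.09%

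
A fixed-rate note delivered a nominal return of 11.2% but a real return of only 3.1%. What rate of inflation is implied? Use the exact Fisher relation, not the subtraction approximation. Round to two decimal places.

From (1+r_nom) = (1+r_real)(1+π), we get 1+π = (1 + 11.2%)/(1 + 3.1%) = 1.112/1.031 ≈ 1.07856.
So π ≈ 7.8565%.

7.86%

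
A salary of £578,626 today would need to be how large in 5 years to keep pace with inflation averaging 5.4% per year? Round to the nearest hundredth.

Cumulative price-level factor: (1+5.4%)^5 ≈ 1.3007776144.
The nominal amount required is £578,626 scaled up by that factor.

£752,663.75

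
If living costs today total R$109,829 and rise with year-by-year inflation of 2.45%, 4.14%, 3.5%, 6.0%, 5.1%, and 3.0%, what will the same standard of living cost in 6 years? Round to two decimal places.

Cumulative price-level factor: 1.0245 × 1.0414 × 1.035 × 1.060 × 1.051 × 1.030 ≈ 1.2671140074.
Multiplying R$109,829 by the price-level factor gives the future nominal sum.

R$139,165.86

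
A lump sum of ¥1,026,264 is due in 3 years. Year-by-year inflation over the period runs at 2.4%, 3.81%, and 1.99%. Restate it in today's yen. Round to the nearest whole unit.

Price-level factor over 3 years: 1.024 × 1.0381 × 1.0199 ≈ 1.0841683866.
Purchasing power today: ¥1,026,264 divided by that factor.

¥946,591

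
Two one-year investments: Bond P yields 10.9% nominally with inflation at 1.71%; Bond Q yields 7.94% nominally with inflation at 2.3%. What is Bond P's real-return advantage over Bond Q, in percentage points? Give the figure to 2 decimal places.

Bond P real return: 1.109/1.0171 − 1 = 9.035%.
Bond Q real return: 1.0794/1.023 − 1 = 5.513%.
Difference: 9.035 − 5.513 = 3.522 pp.

3.52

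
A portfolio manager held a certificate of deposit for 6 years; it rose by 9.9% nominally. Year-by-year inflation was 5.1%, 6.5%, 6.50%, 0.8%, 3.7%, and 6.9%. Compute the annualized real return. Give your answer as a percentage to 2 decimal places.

-3.15%

Cumulative inflation factor: 1.051 × 1.065 × 1.0650 × 1.008 × 1.037 × 1.069 ≈ 1.33205.
Nominal growth factor: 1.09900. Real growth factor = 1.09900 / 1.33205 ≈ 0.82505.
Annualized: 0.82505^(1/6) − 1 ≈ -0.03154.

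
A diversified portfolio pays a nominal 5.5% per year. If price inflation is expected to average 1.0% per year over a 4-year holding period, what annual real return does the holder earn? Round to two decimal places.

With constant rates the annual real return is the same each year: (1+5.5%)/(1+1.0%) − 1 = 0.04455.

4.46%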